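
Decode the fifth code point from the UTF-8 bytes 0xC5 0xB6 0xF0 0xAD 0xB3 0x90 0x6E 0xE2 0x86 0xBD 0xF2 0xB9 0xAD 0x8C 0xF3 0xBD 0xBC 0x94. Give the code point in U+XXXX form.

Offset 0: leading byte 0xC5 = 11000101 → 2-byte char #1 = C5 B6.
Offset 2: leading byte 0xF0 = 11110000 → 4-byte char #2 = F0 AD B3 90.
Offset 6: leading byte 0x6E = 01101110 → 1-byte char #3 = 6E.
Offset 7: leading byte 0xE2 = 11100010 → 3-byte char #4 = E2 86 BD.
Offset 10: leading byte 0xF2 = 11110010 → 4-byte char #5 = F2 B9 AD 8C.
Leading byte 0xF2 = 11110010 matches 11110xxx → 4-byte sequence.
Byte 1: 0xF2 = 11110010, payload 010 (3 bits).
Byte 2: 0xB9 = 10111001 (10xxxxxx ✓), payload 111001.
Byte 3: 0xAD = 10101101 (10xxxxxx ✓), payload 101101.
Byte 4: 0x8C = 10001100 (10xxxxxx ✓), payload 001100.
Concatenate: 010111001101101001100 = 0xB9B4C (21 bits → U+B9B4C).

U+B9B4C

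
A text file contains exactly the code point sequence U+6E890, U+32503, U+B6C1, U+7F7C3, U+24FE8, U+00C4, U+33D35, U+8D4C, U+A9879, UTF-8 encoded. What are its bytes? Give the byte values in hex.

U+6E890: 4-byte form → F1 AE A2 90.
U+32503: 4-byte form → F0 B2 94 83.
U+B6C1: 3-byte form → EB 9B 81.
U+7F7C3: 4-byte form → F1 BF 9F 83.
U+24FE8: 4-byte form → F0 A4 BF A8.
U+00C4: 2-byte form → C3 84.
U+33D35: 4-byte form → F0 B3 B4 B5.
U+8D4C: 3-byte form → E8 B5 8C.
U+A9879: 4-byte form → F2 A9 A1 B9.
Concatenated (32 bytes): F1 AE A2 90 F0 B2 94 83 EB 9B 81 F1 BF 9F 83 F0 A4 BF A8 C3 84 F0 B3 B4 B5 E8 B5 8C F2 A9 A1 B9.

F1 AE A2 90 F0 B2 94 83 EB 9B 81 F1 BF 9F 83 F0 A4 BF A8 C3 84 F0 B3 B4 B5 E8 B5 8C F2 A9 A1 B9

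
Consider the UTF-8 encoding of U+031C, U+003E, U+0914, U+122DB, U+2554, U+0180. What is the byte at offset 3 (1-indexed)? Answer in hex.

1-indexed offset 3 is 0-indexed offset 2.
U+031C → 2-byte form CC 9C at offsets 0–1.
U+003E → 1-byte form 3E at offsets 2–2.
Offset 2 falls in char 2's range; it's byte 1 of 3E = 0x3E.

0x3E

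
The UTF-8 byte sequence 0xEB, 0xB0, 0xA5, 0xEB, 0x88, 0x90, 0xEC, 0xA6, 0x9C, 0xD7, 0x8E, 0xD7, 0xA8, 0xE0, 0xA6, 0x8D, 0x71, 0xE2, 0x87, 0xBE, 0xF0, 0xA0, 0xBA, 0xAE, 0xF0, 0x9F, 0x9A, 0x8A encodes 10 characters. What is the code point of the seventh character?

Offset 0: leading byte 0xEB = 11101011 → 3-byte char #1 = EB B0 A5.
Offset 3: leading byte 0xEB = 11101011 → 3-byte char #2 = EB 88 90.
Offset 6: leading byte 0xEC = 11101100 → 3-byte char #3 = EC A6 9C.
Offset 9: leading byte 0xD7 = 11010111 → 2-byte char #4 = D7 8E.
Offset 11: leading byte 0xD7 = 11010111 → 2-byte char #5 = D7 A8.
Offset 13: leading byte 0xE0 = 11100000 → 3-byte char #6 = E0 A6 8D.
Offset 16: leading byte 0x71 = 01110001 → 1-byte char #7 = 71.
Leading byte 0x71 = 01110001 matches 0xxxxxxx → 1-byte sequence.
Byte 1: 0x71 = 01110001, payload 1110001 (7 bits).
Concatenate: 1110001 = 0x71 (7 bits → U+0071).

U+0071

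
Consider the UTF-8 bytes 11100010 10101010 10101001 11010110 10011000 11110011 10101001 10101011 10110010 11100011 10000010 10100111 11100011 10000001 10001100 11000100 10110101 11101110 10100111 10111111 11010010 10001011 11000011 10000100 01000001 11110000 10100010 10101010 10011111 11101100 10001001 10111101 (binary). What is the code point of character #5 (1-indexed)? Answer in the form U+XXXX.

Offset 0: leading byte 0xE2 = 11100010 → 3-byte char #1 = E2 AA A9.
Offset 3: leading byte 0xD6 = 11010110 → 2-byte char #2 = D6 98.
Offset 5: leading byte 0xF3 = 11110011 → 4-byte char #3 = F3 A9 AB B2.
Offset 9: leading byte 0xE3 = 11100011 → 3-byte char #4 = E3 82 A7.
Offset 12: leading byte 0xE3 = 11100011 → 3-byte char #5 = E3 81 8C.
Leading byte 0xE3 = 11100011 matches 1110xxxx → 3-byte sequence.
Byte 1: 0xE3 = 11100011, payload 0011 (4 bits).
Byte 2: 0x81 = 10000001 (10xxxxxx ✓), payload 000001.
Byte 3: 0x8C = 10001100 (10xxxxxx ✓), payload 001100.
Concatenate: 0011000001001100 = 0x304C (16 bits → U+304C).

U+304C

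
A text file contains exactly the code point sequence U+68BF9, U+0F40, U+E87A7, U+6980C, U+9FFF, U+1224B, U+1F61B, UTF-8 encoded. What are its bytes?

U+68BF9: 4-byte form → F1 A8 AF B9.
U+0F40: 3-byte form → E0 BD 80.
U+E87A7: 4-byte form → F3 A8 9E A7.
U+6980C: 4-byte form → F1 A9 A0 8C.
U+9FFF: 3-byte form → E9 BF BF.
U+1224B: 4-byte form → F0 92 89 8B.
U+1F61B: 4-byte form → F0 9F 98 9B.
Concatenated (26 bytes): F1 A8 AF B9 E0 BD 80 F3 A8 9E A7 F1 A9 A0 8C E9 BF BF F0 92 89 8B F0 9F 98 9B.

F1 A8 AF B9 E0 BD 80 F3 A8 9E A7 F1 A9 A0 8C E9 BF BF F0 92 89 8B F0 9F 98 9B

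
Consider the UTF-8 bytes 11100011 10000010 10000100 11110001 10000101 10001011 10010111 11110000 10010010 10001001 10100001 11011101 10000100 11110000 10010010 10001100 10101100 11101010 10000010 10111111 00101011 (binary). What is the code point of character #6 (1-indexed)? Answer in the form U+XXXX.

U+A0BF

Offset 0: leading byte 0xE3 = 11100011 → 3-byte char #1 = E3 82 84.
Offset 3: leading byte 0xF1 = 11110001 → 4-byte char #2 = F1 85 8B 97.
Offset 7: leading byte 0xF0 = 11110000 → 4-byte char #3 = F0 92 89 A1.
Offset 11: leading byte 0xDD = 11011101 → 2-byte char #4 = DD 84.
Offset 13: leading byte 0xF0 = 11110000 → 4-byte char #5 = F0 92 8C AC.
Offset 17: leading byte 0xEA = 11101010 → 3-byte char #6 = EA 82 BF.
Leading byte 0xEA = 11101010 matches 1110xxxx → 3-byte sequence.
Byte 1: 0xEA = 11101010, payload 1010 (4 bits).
Byte 2: 0x82 = 10000010 (10xxxxxx ✓), payload 000010.
Byte 3: 0xBF = 10111111 (10xxxxxx ✓), payload 111111.
Concatenate: 1010000010111111 = 0xA0BF (16 bits → U+A0BF).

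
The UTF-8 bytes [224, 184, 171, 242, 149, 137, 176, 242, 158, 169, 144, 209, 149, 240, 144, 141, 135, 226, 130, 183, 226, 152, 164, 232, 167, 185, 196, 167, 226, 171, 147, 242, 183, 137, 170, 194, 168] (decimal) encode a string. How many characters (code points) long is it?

Byte at offset 0: 0xE0 = 11100000 → 3-byte char (#1). Advance 3.
Byte at offset 3: 0xF2 = 11110010 → 4-byte char (#2). Advance 4.
Byte at offset 7: 0xF2 = 11110010 → 4-byte char (#3). Advance 4.
Byte at offset 11: 0xD1 = 11010001 → 2-byte char (#4). Advance 2.
Byte at offset 13: 0xF0 = 11110000 → 4-byte char (#5). Advance 4.
Byte at offset 17: 0xE2 = 11100010 → 3-byte char (#6). Advance 3.
Byte at offset 20: 0xE2 = 11100010 → 3-byte char (#7). Advance 3.
Byte at offset 23: 0xE8 = 11101000 → 3-byte char (#8). Advance 3.
Byte at offset 26: 0xC4 = 11000100 → 2-byte char (#9). Advance 2.
Byte at offset 28: 0xE2 = 11100010 → 3-byte char (#10). Advance 3.
Byte at offset 31: 0xF2 = 11110010 → 4-byte char (#11). Advance 4.
Byte at offset 35: 0xC2 = 11000010 → 2-byte char (#12). Advance 2.
Reached end at offset 37 after 12 code points.

12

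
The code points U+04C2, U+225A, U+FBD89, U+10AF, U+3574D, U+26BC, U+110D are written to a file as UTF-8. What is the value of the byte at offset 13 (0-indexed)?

U+04C2 → 2-byte form D3 82 at offsets 0–1.
U+225A → 3-byte form E2 89 9A at offsets 2–4.
U+FBD89 → 4-byte form F3 BB B6 89 at offsets 5–8.
U+10AF → 3-byte form E1 82 AF at offsets 9–11.
U+3574D → 4-byte form F0 B5 9D 8D at offsets 12–15.
Offset 13 falls in char 5's range; it's byte 2 of F0 B5 9D 8D = 0xB5.

0xB5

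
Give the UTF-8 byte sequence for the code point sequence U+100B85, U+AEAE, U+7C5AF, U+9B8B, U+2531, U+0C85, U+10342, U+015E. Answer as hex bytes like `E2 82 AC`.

F4 80 AE 85 EA BA AE F1 BC 96 AF E9 AE 8B E2 94 B1 E0 B2 85 F0 90 8D 82 C5 9E

U+100B85: 4-byte form → F4 80 AE 85.
U+AEAE: 3-byte form → EA BA AE.
U+7C5AF: 4-byte form → F1 BC 96 AF.
U+9B8B: 3-byte form → E9 AE 8B.
U+2531: 3-byte form → E2 94 B1.
U+0C85: 3-byte form → E0 B2 85.
U+10342: 4-byte form → F0 90 8D 82.
U+015E: 2-byte form → C5 9E.
Concatenated (26 bytes): F4 80 AE 85 EA BA AE F1 BC 96 AF E9 AE 8B E2 94 B1 E0 B2 85 F0 90 8D 82 C5 9E.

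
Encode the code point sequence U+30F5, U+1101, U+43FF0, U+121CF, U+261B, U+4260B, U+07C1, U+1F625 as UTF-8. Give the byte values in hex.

U+30F5: 3-byte form → E3 83 B5.
U+1101: 3-byte form → E1 84 81.
U+43FF0: 4-byte form → F1 83 BF B0.
U+121CF: 4-byte form → F0 92 87 8F.
U+261B: 3-byte form → E2 98 9B.
U+4260B: 4-byte form → F1 82 98 8B.
U+07C1: 2-byte form → DF 81.
U+1F625: 4-byte form → F0 9F 98 A5.
Concatenated (27 bytes): E3 83 B5 E1 84 81 F1 83 BF B0 F0 92 87 8F E2 98 9B F1 82 98 8B DF 81 F0 9F 98 A5.

E3 83 B5 E1 84 81 F1 83 BF B0 F0 92 87 8F E2 98 9B F1 82 98 8B DF 81 F0 9F 98 A5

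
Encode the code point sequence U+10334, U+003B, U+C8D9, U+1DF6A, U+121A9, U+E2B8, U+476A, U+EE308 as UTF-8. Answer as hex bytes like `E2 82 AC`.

U+10334: 4-byte form → F0 90 8C B4.
U+003B: 1-byte form → 3B.
U+C8D9: 3-byte form → EC A3 99.
U+1DF6A: 4-byte form → F0 9D BD AA.
U+121A9: 4-byte form → F0 92 86 A9.
U+E2B8: 3-byte form → EE 8A B8.
U+476A: 3-byte form → E4 9D AA.
U+EE308: 4-byte form → F3 AE 8C 88.
Concatenated (26 bytes): F0 90 8C B4 3B EC A3 99 F0 9D BD AA F0 92 86 A9 EE 8A B8 E4 9D AA F3 AE 8C 88.

F0 90 8C B4 3B EC A3 99 F0 9D BD AA F0 92 86 A9 EE 8A B8 E4 9D AA F3 AE 8C 88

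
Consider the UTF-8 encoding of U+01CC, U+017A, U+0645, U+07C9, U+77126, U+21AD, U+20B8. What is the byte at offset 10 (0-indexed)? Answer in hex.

U+01CC → 2-byte form C7 8C at offsets 0–1.
U+017A → 2-byte form C5 BA at offsets 2–3.
U+0645 → 2-byte form D9 85 at offsets 4–5.
U+07C9 → 2-byte form DF 89 at offsets 6–7.
U+77126 → 4-byte form F1 B7 84 A6 at offsets 8–11.
Offset 10 falls in char 5's range; it's byte 3 of F1 B7 84 A6 = 0x84.

0x84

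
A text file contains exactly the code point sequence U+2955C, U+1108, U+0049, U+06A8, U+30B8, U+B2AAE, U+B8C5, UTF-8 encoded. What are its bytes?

U+2955C: 4-byte form → F0 A9 95 9C.
U+1108: 3-byte form → E1 84 88.
U+0049: 1-byte form → 49.
U+06A8: 2-byte form → DA A8.
U+30B8: 3-byte form → E3 82 B8.
U+B2AAE: 4-byte form → F2 B2 AA AE.
U+B8C5: 3-byte form → EB A3 85.
Concatenated (20 bytes): F0 A9 95 9C E1 84 88 49 DA A8 E3 82 B8 F2 B2 AA AE EB A3 85.

F0 A9 95 9C E1 84 88 49 DA A8 E3 82 B8 F2 B2 AA AE EB A3 85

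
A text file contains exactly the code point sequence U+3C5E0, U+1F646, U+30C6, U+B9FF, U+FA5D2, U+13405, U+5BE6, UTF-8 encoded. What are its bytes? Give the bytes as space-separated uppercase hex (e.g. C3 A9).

U+3C5E0: 4-byte form → F0 BC 97 A0.
U+1F646: 4-byte form → F0 9F 99 86.
U+30C6: 3-byte form → E3 83 86.
U+B9FF: 3-byte form → EB A7 BF.
U+FA5D2: 4-byte form → F3 BA 97 92.
U+13405: 4-byte form → F0 93 90 85.
U+5BE6: 3-byte form → E5 AF A6.
Concatenated (25 bytes): F0 BC 97 A0 F0 9F 99 86 E3 83 86 EB A7 BF F3 BA 97 92 F0 93 90 85 E5 AF A6.

F0 BC 97 A0 F0 9F 99 86 E3 83 86 EB A7 BF F3 BA 97 92 F0 93 90 85 E5 AF A6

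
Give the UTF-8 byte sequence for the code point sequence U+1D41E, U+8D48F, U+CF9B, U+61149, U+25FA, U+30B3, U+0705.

F0 9D 90 9E F2 8D 92 8F EC BE 9B F1 A1 85 89 E2 97 BA E3 82 B3 DC 85

U+1D41E: 4-byte form → F0 9D 90 9E.
U+8D48F: 4-byte form → F2 8D 92 8F.
U+CF9B: 3-byte form → EC BE 9B.
U+61149: 4-byte form → F1 A1 85 89.
U+25FA: 3-byte form → E2 97 BA.
U+30B3: 3-byte form → E3 82 B3.
U+0705: 2-byte form → DC 85.
Concatenated (23 bytes): F0 9D 90 9E F2 8D 92 8F EC BE 9B F1 A1 85 89 E2 97 BA E3 82 B3 DC 85.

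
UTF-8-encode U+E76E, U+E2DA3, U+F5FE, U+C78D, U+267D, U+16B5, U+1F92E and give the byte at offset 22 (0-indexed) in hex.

0xAE

U+E76E → 3-byte form EE 9D AE at offsets 0–2.
U+E2DA3 → 4-byte form F3 A2 B6 A3 at offsets 3–6.
U+F5FE → 3-byte form EF 97 BE at offsets 7–9.
U+C78D → 3-byte form EC 9E 8D at offsets 10–12.
U+267D → 3-byte form E2 99 BD at offsets 13–15.
U+16B5 → 3-byte form E1 9A B5 at offsets 16–18.
U+1F92E → 4-byte form F0 9F A4 AE at offsets 19–22.
Offset 22 falls in char 7's range; it's byte 4 of F0 9F A4 AE = 0xAE.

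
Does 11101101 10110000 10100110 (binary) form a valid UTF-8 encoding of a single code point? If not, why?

invalid (encodes a surrogate (U+D800–U+DFFF))

Structurally a 3-byte sequence; payload = 0xDC26.
But 0xDC26 is in U+D800–U+DFFF, the surrogate range. Surrogates are not Unicode scalar values and are forbidden in UTF-8.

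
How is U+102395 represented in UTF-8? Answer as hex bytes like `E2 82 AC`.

U+102395 = 0x102395 = 1057685 decimal. In range U+10000–U+10FFFF → 4-byte form: 11110xxx 10xxxxxx 10xxxxxx 10xxxxxx.
Binary (21 bits): 100000010001110010101.
Split 3+6+6+6: 100 | 000010 | 001110 | 010101.
Byte 1: 11110100 = 0xF4.
Byte 2: 10000010 = 0x82.
Byte 3: 10001110 = 0x8E.
Byte 4: 10010101 = 0x95.

F4 82 8E 95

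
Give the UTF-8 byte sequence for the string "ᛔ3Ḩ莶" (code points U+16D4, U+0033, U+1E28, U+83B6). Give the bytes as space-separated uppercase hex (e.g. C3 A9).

E1 9B 94 33 E1 B8 A8 E8 8E B6

U+16D4: 3-byte form → E1 9B 94.
U+0033: 1-byte form → 33.
U+1E28: 3-byte form → E1 B8 A8.
U+83B6: 3-byte form → E8 8E B6.
Concatenated (10 bytes): E1 9B 94 33 E1 B8 A8 E8 8E B6.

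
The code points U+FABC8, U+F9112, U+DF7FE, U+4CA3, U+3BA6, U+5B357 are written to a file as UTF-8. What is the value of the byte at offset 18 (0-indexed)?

0xF1

U+FABC8 → 4-byte form F3 BA AF 88 at offsets 0–3.
U+F9112 → 4-byte form F3 B9 84 92 at offsets 4–7.
U+DF7FE → 4-byte form F3 9F 9F BE at offsets 8–11.
U+4CA3 → 3-byte form E4 B2 A3 at offsets 12–14.
U+3BA6 → 3-byte form E3 AE A6 at offsets 15–17.
U+5B357 → 4-byte form F1 9B 8D 97 at offsets 18–21.
Offset 18 falls in char 6's range; it's byte 1 of F1 9B 8D 97 = 0xF1.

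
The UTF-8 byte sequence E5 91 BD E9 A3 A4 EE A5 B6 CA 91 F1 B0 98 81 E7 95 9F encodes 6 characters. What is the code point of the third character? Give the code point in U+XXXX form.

Offset 0: leading byte 0xE5 = 11100101 → 3-byte char #1 = E5 91 BD.
Offset 3: leading byte 0xE9 = 11101001 → 3-byte char #2 = E9 A3 A4.
Offset 6: leading byte 0xEE = 11101110 → 3-byte char #3 = EE A5 B6.
Leading byte 0xEE = 11101110 matches 1110xxxx → 3-byte sequence.
Byte 1: 0xEE = 11101110, payload 1110 (4 bits).
Byte 2: 0xA5 = 10100101 (10xxxxxx ✓), payload 100101.
Byte 3: 0xB6 = 10110110 (10xxxxxx ✓), payload 110110.
Concatenate: 1110100101110110 = 0xE976 (16 bits → U+E976).

U+E976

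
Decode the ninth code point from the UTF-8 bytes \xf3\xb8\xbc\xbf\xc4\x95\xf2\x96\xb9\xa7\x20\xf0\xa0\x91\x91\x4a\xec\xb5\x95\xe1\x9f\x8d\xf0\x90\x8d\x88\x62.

Offset 0: leading byte 0xF3 = 11110011 → 4-byte char #1 = F3 B8 BC BF.
Offset 4: leading byte 0xC4 = 11000100 → 2-byte char #2 = C4 95.
Offset 6: leading byte 0xF2 = 11110010 → 4-byte char #3 = F2 96 B9 A7.
Offset 10: leading byte 0x20 = 00100000 → 1-byte char #4 = 20.
Offset 11: leading byte 0xF0 = 11110000 → 4-byte char #5 = F0 A0 91 91.
Offset 15: leading byte 0x4A = 01001010 → 1-byte char #6 = 4A.
Offset 16: leading byte 0xEC = 11101100 → 3-byte char #7 = EC B5 95.
Offset 19: leading byte 0xE1 = 11100001 → 3-byte char #8 = E1 9F 8D.
Offset 22: leading byte 0xF0 = 11110000 → 4-byte char #9 = F0 90 8D 88.
Leading byte 0xF0 = 11110000 matches 11110xxx → 4-byte sequence.
Byte 1: 0xF0 = 11110000, payload 000 (3 bits).
Byte 2: 0x90 = 10010000 (10xxxxxx ✓), payload 010000.
Byte 3: 0x8D = 10001101 (10xxxxxx ✓), payload 001101.
Byte 4: 0x88 = 10001000 (10xxxxxx ✓), payload 001000.
Concatenate: 000010000001101001000 = 0x10348 (21 bits → U+10348).

U+10348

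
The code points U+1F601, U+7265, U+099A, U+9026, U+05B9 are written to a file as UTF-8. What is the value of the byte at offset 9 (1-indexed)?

0xA6

1-indexed offset 9 is 0-indexed offset 8.
U+1F601 → 4-byte form F0 9F 98 81 at offsets 0–3.
U+7265 → 3-byte form E7 89 A5 at offsets 4–6.
U+099A → 3-byte form E0 A6 9A at offsets 7–9.
Offset 8 falls in char 3's range; it's byte 2 of E0 A6 9A = 0xA6.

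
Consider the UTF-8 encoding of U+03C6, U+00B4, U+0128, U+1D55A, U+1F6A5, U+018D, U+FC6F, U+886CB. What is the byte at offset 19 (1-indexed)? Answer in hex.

1-indexed offset 19 is 0-indexed offset 18.
U+03C6 → 2-byte form CF 86 at offsets 0–1.
U+00B4 → 2-byte form C2 B4 at offsets 2–3.
U+0128 → 2-byte form C4 A8 at offsets 4–5.
U+1D55A → 4-byte form F0 9D 95 9A at offsets 6–9.
U+1F6A5 → 4-byte form F0 9F 9A A5 at offsets 10–13.
U+018D → 2-byte form C6 8D at offsets 14–15.
U+FC6F → 3-byte form EF B1 AF at offsets 16–18.
Offset 18 falls in char 7's range; it's byte 3 of EF B1 AF = 0xAF.

0xAF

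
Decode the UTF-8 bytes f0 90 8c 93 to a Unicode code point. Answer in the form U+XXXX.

U+10313

Leading byte 0xF0 = 11110000 matches 11110xxx → 4-byte sequence.
Byte 1: 0xF0 = 11110000, payload 000 (3 bits).
Byte 2: 0x90 = 10010000 (10xxxxxx ✓), payload 010000.
Byte 3: 0x8C = 10001100 (10xxxxxx ✓), payload 001100.
Byte 4: 0x93 = 10010011 (10xxxxxx ✓), payload 010011.
Concatenate: 000010000001100010011 = 0x10313 (21 bits → U+10313).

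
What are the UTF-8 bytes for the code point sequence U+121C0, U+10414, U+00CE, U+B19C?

F0 92 87 80 F0 90 90 94 C3 8E EB 86 9C

U+121C0: 4-byte form → F0 92 87 80.
U+10414: 4-byte form → F0 90 90 94.
U+00CE: 2-byte form → C3 8E.
U+B19C: 3-byte form → EB 86 9C.
Concatenated (13 bytes): F0 92 87 80 F0 90 90 94 C3 8E EB 86 9C.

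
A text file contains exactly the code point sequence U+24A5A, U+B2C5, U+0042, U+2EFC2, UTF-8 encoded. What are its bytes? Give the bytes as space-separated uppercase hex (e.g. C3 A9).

F0 A4 A9 9A EB 8B 85 42 F0 AE BF 82

U+24A5A: 4-byte form → F0 A4 A9 9A.
U+B2C5: 3-byte form → EB 8B 85.
U+0042: 1-byte form → 42.
U+2EFC2: 4-byte form → F0 AE BF 82.
Concatenated (12 bytes): F0 A4 A9 9A EB 8B 85 42 F0 AE BF 82.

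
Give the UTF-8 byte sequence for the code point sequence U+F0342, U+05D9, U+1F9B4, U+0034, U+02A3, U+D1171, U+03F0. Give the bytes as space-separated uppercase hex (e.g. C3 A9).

U+F0342: 4-byte form → F3 B0 8D 82.
U+05D9: 2-byte form → D7 99.
U+1F9B4: 4-byte form → F0 9F A6 B4.
U+0034: 1-byte form → 34.
U+02A3: 2-byte form → CA A3.
U+D1171: 4-byte form → F3 91 85 B1.
U+03F0: 2-byte form → CF B0.
Concatenated (19 bytes): F3 B0 8D 82 D7 99 F0 9F A6 B4 34 CA A3 F3 91 85 B1 CF B0.

F3 B0 8D 82 D7 99 F0 9F A6 B4 34 CA A3 F3 91 85 B1 CF B0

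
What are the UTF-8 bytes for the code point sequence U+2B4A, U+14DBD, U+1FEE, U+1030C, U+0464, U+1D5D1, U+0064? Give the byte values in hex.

U+2B4A: 3-byte form → E2 AD 8A.
U+14DBD: 4-byte form → F0 94 B6 BD.
U+1FEE: 3-byte form → E1 BF AE.
U+1030C: 4-byte form → F0 90 8C 8C.
U+0464: 2-byte form → D1 A4.
U+1D5D1: 4-byte form → F0 9D 97 91.
U+0064: 1-byte form → 64.
Concatenated (21 bytes): E2 AD 8A F0 94 B6 BD E1 BF AE F0 90 8C 8C D1 A4 F0 9D 97 91 64.

E2 AD 8A F0 94 B6 BD E1 BF AE F0 90 8C 8C D1 A4 F0 9D 97 91 64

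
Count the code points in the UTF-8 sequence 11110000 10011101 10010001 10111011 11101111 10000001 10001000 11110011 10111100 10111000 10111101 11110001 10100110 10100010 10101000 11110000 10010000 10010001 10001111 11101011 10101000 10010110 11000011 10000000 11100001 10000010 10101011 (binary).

8

Byte at offset 0: 0xF0 = 11110000 → 4-byte char (#1). Advance 4.
Byte at offset 4: 0xEF = 11101111 → 3-byte char (#2). Advance 3.
Byte at offset 7: 0xF3 = 11110011 → 4-byte char (#3). Advance 4.
Byte at offset 11: 0xF1 = 11110001 → 4-byte char (#4). Advance 4.
Byte at offset 15: 0xF0 = 11110000 → 4-byte char (#5). Advance 4.
Byte at offset 19: 0xEB = 11101011 → 3-byte char (#6). Advance 3.
Byte at offset 22: 0xC3 = 11000011 → 2-byte char (#7). Advance 2.
Byte at offset 24: 0xE1 = 11100001 → 3-byte char (#8). Advance 3.
Reached end at offset 27 after 8 code points.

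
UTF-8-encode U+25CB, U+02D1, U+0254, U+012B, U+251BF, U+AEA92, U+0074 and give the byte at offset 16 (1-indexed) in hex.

1-indexed offset 16 is 0-indexed offset 15.
U+25CB → 3-byte form E2 97 8B at offsets 0–2.
U+02D1 → 2-byte form CB 91 at offsets 3–4.
U+0254 → 2-byte form C9 94 at offsets 5–6.
U+012B → 2-byte form C4 AB at offsets 7–8.
U+251BF → 4-byte form F0 A5 86 BF at offsets 9–12.
U+AEA92 → 4-byte form F2 AE AA 92 at offsets 13–16.
Offset 15 falls in char 6's range; it's byte 3 of F2 AE AA 92 = 0xAA.

0xAA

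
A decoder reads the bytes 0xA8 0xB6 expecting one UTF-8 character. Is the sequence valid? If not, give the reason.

invalid (continuation byte with no leading byte)

Byte 0xA8 = 10101000 has the form 10xxxxxx — a continuation byte — but there is no preceding leading byte.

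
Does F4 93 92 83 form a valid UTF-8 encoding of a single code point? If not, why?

invalid (encodes a value above U+10FFFF)

Leading byte 0xF4 = 11110100 → 4-byte form.
Payload = 0x113483, which exceeds U+10FFFF, the maximum Unicode code point. (Leading bytes F5–FF, or F4 followed by ≥ 0x90, are invalid.)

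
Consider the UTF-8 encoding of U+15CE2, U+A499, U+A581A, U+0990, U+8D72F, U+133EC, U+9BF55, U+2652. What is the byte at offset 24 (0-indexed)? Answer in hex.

U+15CE2 → 4-byte form F0 95 B3 A2 at offsets 0–3.
U+A499 → 3-byte form EA 92 99 at offsets 4–6.
U+A581A → 4-byte form F2 A5 A0 9A at offsets 7–10.
U+0990 → 3-byte form E0 A6 90 at offsets 11–13.
U+8D72F → 4-byte form F2 8D 9C AF at offsets 14–17.
U+133EC → 4-byte form F0 93 8F AC at offsets 18–21.
U+9BF55 → 4-byte form F2 9B BD 95 at offsets 22–25.
Offset 24 falls in char 7's range; it's byte 3 of F2 9B BD 95 = 0xBD.

0xBD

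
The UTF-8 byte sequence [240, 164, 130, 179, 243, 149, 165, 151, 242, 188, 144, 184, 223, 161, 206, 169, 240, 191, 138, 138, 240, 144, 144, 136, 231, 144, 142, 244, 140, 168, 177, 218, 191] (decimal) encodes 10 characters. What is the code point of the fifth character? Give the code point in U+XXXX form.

Offset 0: leading byte 0xF0 = 11110000 → 4-byte char #1 = F0 A4 82 B3.
Offset 4: leading byte 0xF3 = 11110011 → 4-byte char #2 = F3 95 A5 97.
Offset 8: leading byte 0xF2 = 11110010 → 4-byte char #3 = F2 BC 90 B8.
Offset 12: leading byte 0xDF = 11011111 → 2-byte char #4 = DF A1.
Offset 14: leading byte 0xCE = 11001110 → 2-byte char #5 = CE A9.
Leading byte 0xCE = 11001110 matches 110xxxxx → 2-byte sequence.
Byte 1: 0xCE = 11001110, payload 01110 (5 bits).
Byte 2: 0xA9 = 10101001 (10xxxxxx ✓), payload 101001.
Concatenate: 01110101001 = 0x3A9 (11 bits → U+03A9).

U+03A9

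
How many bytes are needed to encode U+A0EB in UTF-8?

U+A0EB = 0xA0EB. UTF-8 uses 1 byte below 0x80, 2 below 0x800, 3 below 0x10000, 4 up to 0x10FFFF. 0xA0EB is in U+0800–U+FFFF → 3 bytes.

3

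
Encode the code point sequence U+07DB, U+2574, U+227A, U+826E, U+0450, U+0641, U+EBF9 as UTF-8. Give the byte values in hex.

U+07DB: 2-byte form → DF 9B.
U+2574: 3-byte form → E2 95 B4.
U+227A: 3-byte form → E2 89 BA.
U+826E: 3-byte form → E8 89 AE.
U+0450: 2-byte form → D1 90.
U+0641: 2-byte form → D9 81.
U+EBF9: 3-byte form → EE AF B9.
Concatenated (18 bytes): DF 9B E2 95 B4 E2 89 BA E8 89 AE D1 90 D9 81 EE AF B9.

DF 9B E2 95 B4 E2 89 BA E8 89 AE D1 90 D9 81 EE AF B9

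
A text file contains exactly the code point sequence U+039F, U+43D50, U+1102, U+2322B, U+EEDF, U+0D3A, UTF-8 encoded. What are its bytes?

CE 9F F1 83 B5 90 E1 84 82 F0 A3 88 AB EE BB 9F E0 B4 BA

U+039F: 2-byte form → CE 9F.
U+43D50: 4-byte form → F1 83 B5 90.
U+1102: 3-byte form → E1 84 82.
U+2322B: 4-byte form → F0 A3 88 AB.
U+EEDF: 3-byte form → EE BB 9F.
U+0D3A: 3-byte form → E0 B4 BA.
Concatenated (19 bytes): CE 9F F1 83 B5 90 E1 84 82 F0 A3 88 AB EE BB 9F E0 B4 BA.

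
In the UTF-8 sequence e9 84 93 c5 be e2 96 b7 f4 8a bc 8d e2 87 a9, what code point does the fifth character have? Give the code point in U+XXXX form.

Offset 0: leading byte 0xE9 = 11101001 → 3-byte char #1 = E9 84 93.
Offset 3: leading byte 0xC5 = 11000101 → 2-byte char #2 = C5 BE.
Offset 5: leading byte 0xE2 = 11100010 → 3-byte char #3 = E2 96 B7.
Offset 8: leading byte 0xF4 = 11110100 → 4-byte char #4 = F4 8A BC 8D.
Offset 12: leading byte 0xE2 = 11100010 → 3-byte char #5 = E2 87 A9.
Leading byte 0xE2 = 11100010 matches 1110xxxx → 3-byte sequence.
Byte 1: 0xE2 = 11100010, payload 0010 (4 bits).
Byte 2: 0x87 = 10000111 (10xxxxxx ✓), payload 000111.
Byte 3: 0xA9 = 10101001 (10xxxxxx ✓), payload 101001.
Concatenate: 0010000111101001 = 0x21E9 (16 bits → U+21E9).

U+21E9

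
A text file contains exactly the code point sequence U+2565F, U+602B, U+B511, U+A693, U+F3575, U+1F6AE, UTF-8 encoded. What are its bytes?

F0 A5 99 9F E6 80 AB EB 94 91 EA 9A 93 F3 B3 95 B5 F0 9F 9A AE

U+2565F: 4-byte form → F0 A5 99 9F.
U+602B: 3-byte form → E6 80 AB.
U+B511: 3-byte form → EB 94 91.
U+A693: 3-byte form → EA 9A 93.
U+F3575: 4-byte form → F3 B3 95 B5.
U+1F6AE: 4-byte form → F0 9F 9A AE.
Concatenated (21 bytes): F0 A5 99 9F E6 80 AB EB 94 91 EA 9A 93 F3 B3 95 B5 F0 9F 9A AE.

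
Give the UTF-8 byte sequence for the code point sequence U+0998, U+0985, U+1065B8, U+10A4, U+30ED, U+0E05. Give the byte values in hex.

E0 A6 98 E0 A6 85 F4 86 96 B8 E1 82 A4 E3 83 AD E0 B8 85

U+0998: 3-byte form → E0 A6 98.
U+0985: 3-byte form → E0 A6 85.
U+1065B8: 4-byte form → F4 86 96 B8.
U+10A4: 3-byte form → E1 82 A4.
U+30ED: 3-byte form → E3 83 AD.
U+0E05: 3-byte form → E0 B8 85.
Concatenated (19 bytes): E0 A6 98 E0 A6 85 F4 86 96 B8 E1 82 A4 E3 83 AD E0 B8 85.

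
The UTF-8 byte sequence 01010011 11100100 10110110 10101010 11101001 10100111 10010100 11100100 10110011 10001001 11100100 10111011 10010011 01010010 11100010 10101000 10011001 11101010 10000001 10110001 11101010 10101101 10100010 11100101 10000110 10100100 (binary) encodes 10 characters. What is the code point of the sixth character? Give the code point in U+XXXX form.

Offset 0: leading byte 0x53 = 01010011 → 1-byte char #1 = 53.
Offset 1: leading byte 0xE4 = 11100100 → 3-byte char #2 = E4 B6 AA.
Offset 4: leading byte 0xE9 = 11101001 → 3-byte char #3 = E9 A7 94.
Offset 7: leading byte 0xE4 = 11100100 → 3-byte char #4 = E4 B3 89.
Offset 10: leading byte 0xE4 = 11100100 → 3-byte char #5 = E4 BB 93.
Offset 13: leading byte 0x52 = 01010010 → 1-byte char #6 = 52.
Leading byte 0x52 = 01010010 matches 0xxxxxxx → 1-byte sequence.
Byte 1: 0x52 = 01010010, payload 1010010 (7 bits).
Concatenate: 1010010 = 0x52 (7 bits → U+0052).

U+0052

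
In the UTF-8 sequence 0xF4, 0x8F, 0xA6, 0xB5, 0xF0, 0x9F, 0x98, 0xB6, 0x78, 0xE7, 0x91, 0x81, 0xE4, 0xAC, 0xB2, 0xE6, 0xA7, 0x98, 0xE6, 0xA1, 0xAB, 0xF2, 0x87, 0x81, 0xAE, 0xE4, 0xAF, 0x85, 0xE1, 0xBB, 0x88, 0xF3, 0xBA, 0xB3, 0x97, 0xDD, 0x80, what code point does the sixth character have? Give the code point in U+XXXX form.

Offset 0: leading byte 0xF4 = 11110100 → 4-byte char #1 = F4 8F A6 B5.
Offset 4: leading byte 0xF0 = 11110000 → 4-byte char #2 = F0 9F 98 B6.
Offset 8: leading byte 0x78 = 01111000 → 1-byte char #3 = 78.
Offset 9: leading byte 0xE7 = 11100111 → 3-byte char #4 = E7 91 81.
Offset 12: leading byte 0xE4 = 11100100 → 3-byte char #5 = E4 AC B2.
Offset 15: leading byte 0xE6 = 11100110 → 3-byte char #6 = E6 A7 98.
Leading byte 0xE6 = 11100110 matches 1110xxxx → 3-byte sequence.
Byte 1: 0xE6 = 11100110, payload 0110 (4 bits).
Byte 2: 0xA7 = 10100111 (10xxxxxx ✓), payload 100111.
Byte 3: 0x98 = 10011000 (10xxxxxx ✓), payload 011000.
Concatenate: 0110100111011000 = 0x69D8 (16 bits → U+69D8).

U+69D8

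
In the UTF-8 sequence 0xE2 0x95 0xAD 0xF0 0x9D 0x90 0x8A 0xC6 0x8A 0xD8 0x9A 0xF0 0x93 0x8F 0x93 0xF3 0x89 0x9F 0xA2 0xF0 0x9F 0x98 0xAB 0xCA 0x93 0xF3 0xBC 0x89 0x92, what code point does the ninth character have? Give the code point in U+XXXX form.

U+FC252

Offset 0: leading byte 0xE2 = 11100010 → 3-byte char #1 = E2 95 AD.
Offset 3: leading byte 0xF0 = 11110000 → 4-byte char #2 = F0 9D 90 8A.
Offset 7: leading byte 0xC6 = 11000110 → 2-byte char #3 = C6 8A.
Offset 9: leading byte 0xD8 = 11011000 → 2-byte char #4 = D8 9A.
Offset 11: leading byte 0xF0 = 11110000 → 4-byte char #5 = F0 93 8F 93.
Offset 15: leading byte 0xF3 = 11110011 → 4-byte char #6 = F3 89 9F A2.
Offset 19: leading byte 0xF0 = 11110000 → 4-byte char #7 = F0 9F 98 AB.
Offset 23: leading byte 0xCA = 11001010 → 2-byte char #8 = CA 93.
Offset 25: leading byte 0xF3 = 11110011 → 4-byte char #9 = F3 BC 89 92.
Leading byte 0xF3 = 11110011 matches 11110xxx → 4-byte sequence.
Byte 1: 0xF3 = 11110011, payload 011 (3 bits).
Byte 2: 0xBC = 10111100 (10xxxxxx ✓), payload 111100.
Byte 3: 0x89 = 10001001 (10xxxxxx ✓), payload 001001.
Byte 4: 0x92 = 10010010 (10xxxxxx ✓), payload 010010.
Concatenate: 011111100001001010010 = 0xFC252 (21 bits → U+FC252).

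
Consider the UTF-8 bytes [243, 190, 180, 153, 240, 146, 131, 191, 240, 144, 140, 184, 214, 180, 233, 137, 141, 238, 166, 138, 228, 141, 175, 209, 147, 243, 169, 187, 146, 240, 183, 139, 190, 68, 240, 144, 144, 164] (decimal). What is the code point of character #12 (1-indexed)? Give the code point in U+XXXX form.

U+10424

Offset 0: leading byte 0xF3 = 11110011 → 4-byte char #1 = F3 BE B4 99.
Offset 4: leading byte 0xF0 = 11110000 → 4-byte char #2 = F0 92 83 BF.
Offset 8: leading byte 0xF0 = 11110000 → 4-byte char #3 = F0 90 8C B8.
Offset 12: leading byte 0xD6 = 11010110 → 2-byte char #4 = D6 B4.
Offset 14: leading byte 0xE9 = 11101001 → 3-byte char #5 = E9 89 8D.
Offset 17: leading byte 0xEE = 11101110 → 3-byte char #6 = EE A6 8A.
Offset 20: leading byte 0xE4 = 11100100 → 3-byte char #7 = E4 8D AF.
Offset 23: leading byte 0xD1 = 11010001 → 2-byte char #8 = D1 93.
Offset 25: leading byte 0xF3 = 11110011 → 4-byte char #9 = F3 A9 BB 92.
Offset 29: leading byte 0xF0 = 11110000 → 4-byte char #10 = F0 B7 8B BE.
Offset 33: leading byte 0x44 = 01000100 → 1-byte char #11 = 44.
Offset 34: leading byte 0xF0 = 11110000 → 4-byte char #12 = F0 90 90 A4.
Leading byte 0xF0 = 11110000 matches 11110xxx → 4-byte sequence.
Byte 1: 0xF0 = 11110000, payload 000 (3 bits).
Byte 2: 0x90 = 10010000 (10xxxxxx ✓), payload 010000.
Byte 3: 0x90 = 10010000 (10xxxxxx ✓), payload 010000.
Byte 4: 0xA4 = 10100100 (10xxxxxx ✓), payload 100100.
Concatenate: 000010000010000100100 = 0x10424 (21 bits → U+10424).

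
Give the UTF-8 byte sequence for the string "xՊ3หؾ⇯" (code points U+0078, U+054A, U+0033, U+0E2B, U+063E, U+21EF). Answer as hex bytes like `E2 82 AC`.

78 D5 8A 33 E0 B8 AB D8 BE E2 87 AF

U+0078: 1-byte form → 78.
U+054A: 2-byte form → D5 8A.
U+0033: 1-byte form → 33.
U+0E2B: 3-byte form → E0 B8 AB.
U+063E: 2-byte form → D8 BE.
U+21EF: 3-byte form → E2 87 AF.
Concatenated (12 bytes): 78 D5 8A 33 E0 B8 AB D8 BE E2 87 AF.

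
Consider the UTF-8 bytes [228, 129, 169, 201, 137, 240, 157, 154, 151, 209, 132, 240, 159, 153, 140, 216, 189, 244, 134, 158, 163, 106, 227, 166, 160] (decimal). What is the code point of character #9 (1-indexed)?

Offset 0: leading byte 0xE4 = 11100100 → 3-byte char #1 = E4 81 A9.
Offset 3: leading byte 0xC9 = 11001001 → 2-byte char #2 = C9 89.
Offset 5: leading byte 0xF0 = 11110000 → 4-byte char #3 = F0 9D 9A 97.
Offset 9: leading byte 0xD1 = 11010001 → 2-byte char #4 = D1 84.
Offset 11: leading byte 0xF0 = 11110000 → 4-byte char #5 = F0 9F 99 8C.
Offset 15: leading byte 0xD8 = 11011000 → 2-byte char #6 = D8 BD.
Offset 17: leading byte 0xF4 = 11110100 → 4-byte char #7 = F4 86 9E A3.
Offset 21: leading byte 0x6A = 01101010 → 1-byte char #8 = 6A.
Offset 22: leading byte 0xE3 = 11100011 → 3-byte char #9 = E3 A6 A0.
Leading byte 0xE3 = 11100011 matches 1110xxxx → 3-byte sequence.
Byte 1: 0xE3 = 11100011, payload 0011 (4 bits).
Byte 2: 0xA6 = 10100110 (10xxxxxx ✓), payload 100110.
Byte 3: 0xA0 = 10100000 (10xxxxxx ✓), payload 100000.
Concatenate: 0011100110100000 = 0x39A0 (16 bits → U+39A0).

U+39A0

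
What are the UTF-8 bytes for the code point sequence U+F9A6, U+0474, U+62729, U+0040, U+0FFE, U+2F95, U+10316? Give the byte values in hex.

U+F9A6: 3-byte form → EF A6 A6.
U+0474: 2-byte form → D1 B4.
U+62729: 4-byte form → F1 A2 9C A9.
U+0040: 1-byte form → 40.
U+0FFE: 3-byte form → E0 BF BE.
U+2F95: 3-byte form → E2 BE 95.
U+10316: 4-byte form → F0 90 8C 96.
Concatenated (20 bytes): EF A6 A6 D1 B4 F1 A2 9C A9 40 E0 BF BE E2 BE 95 F0 90 8C 96.

EF A6 A6 D1 B4 F1 A2 9C A9 40 E0 BF BE E2 BE 95 F0 90 8C 96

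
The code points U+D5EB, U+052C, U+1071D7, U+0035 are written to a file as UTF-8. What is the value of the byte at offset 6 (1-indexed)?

1-indexed offset 6 is 0-indexed offset 5.
U+D5EB → 3-byte form ED 97 AB at offsets 0–2.
U+052C → 2-byte form D4 AC at offsets 3–4.
U+1071D7 → 4-byte form F4 87 87 97 at offsets 5–8.
Offset 5 falls in char 3's range; it's byte 1 of F4 87 87 97 = 0xF4.

0xF4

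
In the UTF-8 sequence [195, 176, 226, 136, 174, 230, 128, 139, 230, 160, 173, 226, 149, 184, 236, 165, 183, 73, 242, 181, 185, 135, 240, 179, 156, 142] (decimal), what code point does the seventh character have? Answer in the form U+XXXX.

Offset 0: leading byte 0xC3 = 11000011 → 2-byte char #1 = C3 B0.
Offset 2: leading byte 0xE2 = 11100010 → 3-byte char #2 = E2 88 AE.
Offset 5: leading byte 0xE6 = 11100110 → 3-byte char #3 = E6 80 8B.
Offset 8: leading byte 0xE6 = 11100110 → 3-byte char #4 = E6 A0 AD.
Offset 11: leading byte 0xE2 = 11100010 → 3-byte char #5 = E2 95 B8.
Offset 14: leading byte 0xEC = 11101100 → 3-byte char #6 = EC A5 B7.
Offset 17: leading byte 0x49 = 01001001 → 1-byte char #7 = 49.
Leading byte 0x49 = 01001001 matches 0xxxxxxx → 1-byte sequence.
Byte 1: 0x49 = 01001001, payload 1001001 (7 bits).
Concatenate: 1001001 = 0x49 (7 bits → U+0049).

U+0049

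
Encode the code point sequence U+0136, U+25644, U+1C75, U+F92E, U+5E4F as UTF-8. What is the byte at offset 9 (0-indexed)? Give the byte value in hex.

U+0136 → 2-byte form C4 B6 at offsets 0–1.
U+25644 → 4-byte form F0 A5 99 84 at offsets 2–5.
U+1C75 → 3-byte form E1 B1 B5 at offsets 6–8.
U+F92E → 3-byte form EF A4 AE at offsets 9–11.
Offset 9 falls in char 4's range; it's byte 1 of EF A4 AE = 0xEF.

0xEF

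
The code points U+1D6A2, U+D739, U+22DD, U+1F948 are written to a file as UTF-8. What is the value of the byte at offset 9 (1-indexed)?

1-indexed offset 9 is 0-indexed offset 8.
U+1D6A2 → 4-byte form F0 9D 9A A2 at offsets 0–3.
U+D739 → 3-byte form ED 9C B9 at offsets 4–6.
U+22DD → 3-byte form E2 8B 9D at offsets 7–9.
Offset 8 falls in char 3's range; it's byte 2 of E2 8B 9D = 0x8B.

0x8B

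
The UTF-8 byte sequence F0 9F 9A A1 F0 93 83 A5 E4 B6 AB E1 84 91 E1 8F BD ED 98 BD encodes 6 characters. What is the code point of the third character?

U+4DAB

Offset 0: leading byte 0xF0 = 11110000 → 4-byte char #1 = F0 9F 9A A1.
Offset 4: leading byte 0xF0 = 11110000 → 4-byte char #2 = F0 93 83 A5.
Offset 8: leading byte 0xE4 = 11100100 → 3-byte char #3 = E4 B6 AB.
Leading byte 0xE4 = 11100100 matches 1110xxxx → 3-byte sequence.
Byte 1: 0xE4 = 11100100, payload 0100 (4 bits).
Byte 2: 0xB6 = 10110110 (10xxxxxx ✓), payload 110110.
Byte 3: 0xAB = 10101011 (10xxxxxx ✓), payload 101011.
Concatenate: 0100110110101011 = 0x4DAB (16 bits → U+4DAB).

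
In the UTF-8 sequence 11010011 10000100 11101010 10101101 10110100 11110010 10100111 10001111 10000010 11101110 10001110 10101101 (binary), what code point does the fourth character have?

Offset 0: leading byte 0xD3 = 11010011 → 2-byte char #1 = D3 84.
Offset 2: leading byte 0xEA = 11101010 → 3-byte char #2 = EA AD B4.
Offset 5: leading byte 0xF2 = 11110010 → 4-byte char #3 = F2 A7 8F 82.
Offset 9: leading byte 0xEE = 11101110 → 3-byte char #4 = EE 8E AD.
Leading byte 0xEE = 11101110 matches 1110xxxx → 3-byte sequence.
Byte 1: 0xEE = 11101110, payload 1110 (4 bits).
Byte 2: 0x8E = 10001110 (10xxxxxx ✓), payload 001110.
Byte 3: 0xAD = 10101101 (10xxxxxx ✓), payload 101101.
Concatenate: 1110001110101101 = 0xE3AD (16 bits → U+E3AD).

U+E3AD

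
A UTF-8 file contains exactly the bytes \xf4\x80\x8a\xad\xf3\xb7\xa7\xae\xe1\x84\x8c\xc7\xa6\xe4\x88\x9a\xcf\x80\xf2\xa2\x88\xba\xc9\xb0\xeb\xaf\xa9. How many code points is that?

9

Byte at offset 0: 0xF4 = 11110100 → 4-byte char (#1). Advance 4.
Byte at offset 4: 0xF3 = 11110011 → 4-byte char (#2). Advance 4.
Byte at offset 8: 0xE1 = 11100001 → 3-byte char (#3). Advance 3.
Byte at offset 11: 0xC7 = 11000111 → 2-byte char (#4). Advance 2.
Byte at offset 13: 0xE4 = 11100100 → 3-byte char (#5). Advance 3.
Byte at offset 16: 0xCF = 11001111 → 2-byte char (#6). Advance 2.
Byte at offset 18: 0xF2 = 11110010 → 4-byte char (#7). Advance 4.
Byte at offset 22: 0xC9 = 11001001 → 2-byte char (#8). Advance 2.
Byte at offset 24: 0xEB = 11101011 → 3-byte char (#9). Advance 3.
Reached end at offset 27 after 9 code points.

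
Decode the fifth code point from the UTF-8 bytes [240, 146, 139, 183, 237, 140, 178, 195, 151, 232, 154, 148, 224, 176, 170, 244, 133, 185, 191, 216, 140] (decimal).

U+0C2A

Offset 0: leading byte 0xF0 = 11110000 → 4-byte char #1 = F0 92 8B B7.
Offset 4: leading byte 0xED = 11101101 → 3-byte char #2 = ED 8C B2.
Offset 7: leading byte 0xC3 = 11000011 → 2-byte char #3 = C3 97.
Offset 9: leading byte 0xE8 = 11101000 → 3-byte char #4 = E8 9A 94.
Offset 12: leading byte 0xE0 = 11100000 → 3-byte char #5 = E0 B0 AA.
Leading byte 0xE0 = 11100000 matches 1110xxxx → 3-byte sequence.
Byte 1: 0xE0 = 11100000, payload 0000 (4 bits).
Byte 2: 0xB0 = 10110000 (10xxxxxx ✓), payload 110000.
Byte 3: 0xAA = 10101010 (10xxxxxx ✓), payload 101010.
Concatenate: 0000110000101010 = 0xC2A (16 bits → U+0C2A).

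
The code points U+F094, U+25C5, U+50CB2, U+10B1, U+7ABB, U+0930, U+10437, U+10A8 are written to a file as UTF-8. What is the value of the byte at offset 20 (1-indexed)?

0xF0

1-indexed offset 20 is 0-indexed offset 19.
U+F094 → 3-byte form EF 82 94 at offsets 0–2.
U+25C5 → 3-byte form E2 97 85 at offsets 3–5.
U+50CB2 → 4-byte form F1 90 B2 B2 at offsets 6–9.
U+10B1 → 3-byte form E1 82 B1 at offsets 10–12.
U+7ABB → 3-byte form E7 AA BB at offsets 13–15.
U+0930 → 3-byte form E0 A4 B0 at offsets 16–18.
U+10437 → 4-byte form F0 90 90 B7 at offsets 19–22.
Offset 19 falls in char 7's range; it's byte 1 of F0 90 90 B7 = 0xF0.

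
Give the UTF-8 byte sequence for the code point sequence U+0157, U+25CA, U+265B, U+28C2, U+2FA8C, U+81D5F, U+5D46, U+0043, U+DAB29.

C5 97 E2 97 8A E2 99 9B E2 A3 82 F0 AF AA 8C F2 81 B5 9F E5 B5 86 43 F3 9A AC A9

U+0157: 2-byte form → C5 97.
U+25CA: 3-byte form → E2 97 8A.
U+265B: 3-byte form → E2 99 9B.
U+28C2: 3-byte form → E2 A3 82.
U+2FA8C: 4-byte form → F0 AF AA 8C.
U+81D5F: 4-byte form → F2 81 B5 9F.
U+5D46: 3-byte form → E5 B5 86.
U+0043: 1-byte form → 43.
U+DAB29: 4-byte form → F3 9A AC A9.
Concatenated (27 bytes): C5 97 E2 97 8A E2 99 9B E2 A3 82 F0 AF AA 8C F2 81 B5 9F E5 B5 86 43 F3 9A AC A9.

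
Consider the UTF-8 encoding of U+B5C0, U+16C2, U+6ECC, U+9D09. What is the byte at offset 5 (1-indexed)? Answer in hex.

1-indexed offset 5 is 0-indexed offset 4.
U+B5C0 → 3-byte form EB 97 80 at offsets 0–2.
U+16C2 → 3-byte form E1 9B 82 at offsets 3–5.
Offset 4 falls in char 2's range; it's byte 2 of E1 9B 82 = 0x9B.

0x9B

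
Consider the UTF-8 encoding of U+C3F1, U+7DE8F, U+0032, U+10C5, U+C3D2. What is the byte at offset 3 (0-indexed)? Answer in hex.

0xF1

U+C3F1 → 3-byte form EC 8F B1 at offsets 0–2.
U+7DE8F → 4-byte form F1 BD BA 8F at offsets 3–6.
Offset 3 falls in char 2's range; it's byte 1 of F1 BD BA 8F = 0xF1.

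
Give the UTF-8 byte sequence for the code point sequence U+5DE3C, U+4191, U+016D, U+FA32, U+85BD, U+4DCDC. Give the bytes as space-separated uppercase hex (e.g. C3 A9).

U+5DE3C: 4-byte form → F1 9D B8 BC.
U+4191: 3-byte form → E4 86 91.
U+016D: 2-byte form → C5 AD.
U+FA32: 3-byte form → EF A8 B2.
U+85BD: 3-byte form → E8 96 BD.
U+4DCDC: 4-byte form → F1 8D B3 9C.
Concatenated (19 bytes): F1 9D B8 BC E4 86 91 C5 AD EF A8 B2 E8 96 BD F1 8D B3 9C.

F1 9D B8 BC E4 86 91 C5 AD EF A8 B2 E8 96 BD F1 8D B3 9C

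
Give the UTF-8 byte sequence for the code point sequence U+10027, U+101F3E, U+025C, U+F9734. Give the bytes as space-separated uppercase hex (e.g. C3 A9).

U+10027: 4-byte form → F0 90 80 A7.
U+101F3E: 4-byte form → F4 81 BC BE.
U+025C: 2-byte form → C9 9C.
U+F9734: 4-byte form → F3 B9 9C B4.
Concatenated (14 bytes): F0 90 80 A7 F4 81 BC BE C9 9C F3 B9 9C B4.

F0 90 80 A7 F4 81 BC BE C9 9C F3 B9 9C B4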